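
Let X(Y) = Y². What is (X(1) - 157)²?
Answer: 24336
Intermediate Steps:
(X(1) - 157)² = (1² - 157)² = (1 - 157)² = (-156)² = 24336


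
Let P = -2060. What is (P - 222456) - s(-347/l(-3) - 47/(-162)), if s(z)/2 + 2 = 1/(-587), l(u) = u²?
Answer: -131788542/587 ≈ -2.2451e+5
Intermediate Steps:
s(z) = -2350/587 (s(z) = -4 + 2/(-587) = -4 + 2*(-1/587) = -4 - 2/587 = -2350/587)
(P - 222456) - s(-347/l(-3) - 47/(-162)) = (-2060 - 222456) - 1*(-2350/587) = -224516 + 2350/587 = -131788542/587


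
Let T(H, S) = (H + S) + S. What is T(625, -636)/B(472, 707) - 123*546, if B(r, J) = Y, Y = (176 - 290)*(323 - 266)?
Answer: -436392037/6498 ≈ -67158.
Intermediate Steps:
T(H, S) = H + 2*S
Y = -6498 (Y = -114*57 = -6498)
B(r, J) = -6498
T(625, -636)/B(472, 707) - 123*546 = (625 + 2*(-636))/(-6498) - 123*546 = (625 - 1272)*(-1/6498) - 67158 = -647*(-1/6498) - 67158 = 647/6498 - 67158 = -436392037/6498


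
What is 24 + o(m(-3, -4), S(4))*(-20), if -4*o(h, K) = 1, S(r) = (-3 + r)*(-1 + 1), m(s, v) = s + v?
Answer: 29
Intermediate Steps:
S(r) = 0 (S(r) = (-3 + r)*0 = 0)
o(h, K) = -¼ (o(h, K) = -¼*1 = -¼)
24 + o(m(-3, -4), S(4))*(-20) = 24 - ¼*(-20) = 24 + 5 = 29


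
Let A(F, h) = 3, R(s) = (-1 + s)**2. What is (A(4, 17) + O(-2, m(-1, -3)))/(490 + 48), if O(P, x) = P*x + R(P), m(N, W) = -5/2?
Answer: 17/538 ≈ 0.031599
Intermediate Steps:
m(N, W) = -5/2 (m(N, W) = -5*1/2 = -5/2)
O(P, x) = (-1 + P)**2 + P*x (O(P, x) = P*x + (-1 + P)**2 = (-1 + P)**2 + P*x)
(A(4, 17) + O(-2, m(-1, -3)))/(490 + 48) = (3 + ((-1 - 2)**2 - 2*(-5/2)))/(490 + 48) = (3 + ((-3)**2 + 5))/538 = (3 + (9 + 5))*(1/538) = (3 + 14)*(1/538) = 17*(1/538) = 17/538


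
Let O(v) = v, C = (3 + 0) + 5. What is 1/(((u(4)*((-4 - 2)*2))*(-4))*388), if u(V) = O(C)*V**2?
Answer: 1/2383872 ≈ 4.1949e-7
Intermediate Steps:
C = 8 (C = 3 + 5 = 8)
u(V) = 8*V**2
1/(((u(4)*((-4 - 2)*2))*(-4))*388) = 1/((((8*4**2)*((-4 - 2)*2))*(-4))*388) = 1/((((8*16)*(-6*2))*(-4))*388) = 1/(((128*(-12))*(-4))*388) = 1/(-1536*(-4)*388) = 1/(6144*388) = 1/2383872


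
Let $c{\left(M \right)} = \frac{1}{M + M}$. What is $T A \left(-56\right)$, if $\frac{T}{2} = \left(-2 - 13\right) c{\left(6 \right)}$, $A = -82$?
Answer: $-11480$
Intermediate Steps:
$c{\left(M \right)} = \frac{1}{2 M}$
$T = - \frac{5}{2}$ ($T = 2 \left(-2 - 13\right) \frac{1}{2 \cdot 6} = 2 \left(-2 - 13\right) \frac{1}{2} \cdot \frac{1}{6} = 2 \left(\left(-15\right) \frac{1}{12}\right) = 2 \left(- \frac{5}{4}\right) = - \frac{5}{2} \approx -2.5$)
$T A \left(-56\right) = \left(- \frac{5}{2}\right) \left(-82\right) \left(-56\right) = 205 \left(-56\right) = -11480$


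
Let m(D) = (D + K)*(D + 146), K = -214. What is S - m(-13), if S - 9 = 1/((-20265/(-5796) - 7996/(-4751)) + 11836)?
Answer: 468917042590676/15527054347 ≈ 30200.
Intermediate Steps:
m(D) = (-214 + D)*(146 + D) (m(D) = (D - 214)*(D + 146) = (-214 + D)*(146 + D))
S = 139744800399/15527054347 (S = 9 + 1/((-20265/(-5796) - 7996/(-4751)) + 11836) = 9 + 1/((-20265*(-1/5796) - 7996*(-1/4751)) + 11836) = 9 + 1/((965/276 + 7996/4751) + 11836) = 9 + 1/(6791611/1311276 + 11836) = 9 + 1/(15527054347/1311276) = 9 + 1311276/15527054347 = 139744800399/15527054347 ≈ 9.0001)
S - m(-13) = 139744800399/15527054347 - (-31244 + (-13)² - 68*(-13)) = 139744800399/15527054347 - (-31244 + 169 + 884) = 139744800399/15527054347 - 1*(-30191) = 139744800399/15527054347 + 30191 = 468917042590676/15527054347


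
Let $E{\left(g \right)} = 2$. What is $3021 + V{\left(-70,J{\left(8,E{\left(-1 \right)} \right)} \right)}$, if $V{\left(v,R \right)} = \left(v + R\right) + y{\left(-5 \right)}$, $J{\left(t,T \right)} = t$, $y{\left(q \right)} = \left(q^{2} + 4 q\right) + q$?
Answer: $2959$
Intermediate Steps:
$y{\left(q \right)} = q^{2} + 5 q$
$V{\left(v,R \right)} = R + v$ ($V{\left(v,R \right)} = \left(v + R\right) - 5 \left(5 - 5\right) = \left(R + v\right) - 0 = \left(R + v\right) + 0 = R + v$)
$3021 + V{\left(-70,J{\left(8,E{\left(-1 \right)} \right)} \right)} = 3021 + \left(8 - 70\right) = 3021 - 62 = 2959$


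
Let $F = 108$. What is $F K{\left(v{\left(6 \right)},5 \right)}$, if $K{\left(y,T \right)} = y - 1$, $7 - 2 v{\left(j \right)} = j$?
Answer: $-54$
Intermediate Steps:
$v{\left(j \right)} = \frac{7}{2} - \frac{j}{2}$
$K{\left(y,T \right)} = -1 + y$
$F K{\left(v{\left(6 \right)},5 \right)} = 108 \left(-1 + \left(\frac{7}{2} - 3\right)\right) = 108 \left(-1 + \frac{1}{2}\right) = 108 \left(- \frac{1}{2}\right) = -54$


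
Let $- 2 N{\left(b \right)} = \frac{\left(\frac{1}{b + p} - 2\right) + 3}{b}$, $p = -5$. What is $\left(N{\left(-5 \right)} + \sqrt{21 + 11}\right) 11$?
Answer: $\frac{99}{100} + 44 \sqrt{2} \approx 63.215$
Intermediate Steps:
$N{\left(b \right)} = - \frac{1 + \frac{1}{-5 + b}}{2 b}$ ($N{\left(b \right)} = - \frac{\left(\left(\frac{1}{b - 5} - 2\right) + 3\right) \frac{1}{b}}{2} = - \frac{\left(\left(\frac{1}{-5 + b} - 2\right) + 3\right) \frac{1}{b}}{2} = - \frac{\left(\left(-2 + \frac{1}{-5 + b}\right) + 3\right) \frac{1}{b}}{2} = - \frac{\left(1 + \frac{1}{-5 + b}\right) \frac{1}{b}}{2} = - \frac{\frac{1}{b} \left(1 + \frac{1}{-5 + b}\right)}{2} = - \frac{1 + \frac{1}{-5 + b}}{2 b}$)
$\left(N{\left(-5 \right)} + \sqrt{21 + 11}\right) 11 = \left(\frac{4 - -5}{2 \left(-5\right) \left(-5 - 5\right)} + \sqrt{21 + 11}\right) 11 = \left(\frac{1}{2} \left(- \frac{1}{5}\right) \frac{1}{-10} \left(4 + 5\right) + \sqrt{32}\right) 11 = \left(\frac{1}{2} \left(- \frac{1}{5}\right) \left(- \frac{1}{10}\right) 9 + 4 \sqrt{2}\right) 11 = \left(\frac{9}{100} + 4 \sqrt{2}\right) 11 = \frac{99}{100} + 44 \sqrt{2}$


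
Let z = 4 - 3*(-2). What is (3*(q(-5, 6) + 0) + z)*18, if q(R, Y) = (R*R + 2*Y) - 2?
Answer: 2070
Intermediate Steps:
z = 10 (z = 4 + 6 = 10)
q(R, Y) = -2 + R**2 + 2*Y (q(R, Y) = (R**2 + 2*Y) - 2 = -2 + R**2 + 2*Y)
(3*(q(-5, 6) + 0) + z)*18 = (3*((-2 + (-5)**2 + 2*6) + 0) + 10)*18 = (3*((-2 + 25 + 12) + 0) + 10)*18 = (3*(35 + 0) + 10)*18 = (3*35 + 10)*18 = (105 + 10)*18 = 115*18 = 2070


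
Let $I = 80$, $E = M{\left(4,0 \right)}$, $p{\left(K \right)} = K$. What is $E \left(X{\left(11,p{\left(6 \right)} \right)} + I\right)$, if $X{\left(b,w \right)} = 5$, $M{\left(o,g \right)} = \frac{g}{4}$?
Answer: $0$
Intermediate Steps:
$M{\left(o,g \right)} = \frac{g}{4}$ ($M{\left(o,g \right)} = g \frac{1}{4} = \frac{g}{4}$)
$E = 0$ ($E = \frac{1}{4} \cdot 0 = 0$)
$E \left(X{\left(11,p{\left(6 \right)} \right)} + I\right) = 0 \left(5 + 80\right) = 0 \cdot 85 = 0$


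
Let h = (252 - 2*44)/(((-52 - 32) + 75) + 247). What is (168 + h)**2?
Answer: 402965476/14161 ≈ 28456.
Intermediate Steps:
h = 82/119 (h = (252 - 88)/((-84 + 75) + 247) = 164/(-9 + 247) = 164/238 = 164*(1/238) = 82/119 ≈ 0.68908)
(168 + h)**2 = (168 + 82/119)**2 = (20074/119)**2 = 402965476/14161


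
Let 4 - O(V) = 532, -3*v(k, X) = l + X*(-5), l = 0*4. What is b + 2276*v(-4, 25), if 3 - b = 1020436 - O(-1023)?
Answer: -2778383/3 ≈ -9.2613e+5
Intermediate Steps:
l = 0
v(k, X) = 5*X/3 (v(k, X) = -(0 + X*(-5))/3 = -(0 - 5*X)/3 = -(-5)*X/3 = 5*X/3)
O(V) = -528 (O(V) = 4 - 1*532 = 4 - 532 = -528)
b = -1020961 (b = 3 - (1020436 - 1*(-528)) = 3 - (1020436 + 528) = 3 - 1*1020964 = 3 - 1020964 = -1020961)
b + 2276*v(-4, 25) = -1020961 + 2276*((5/3)*25) = -1020961 + 2276*(125/3) = -1020961 + 284500/3 = -2778383/3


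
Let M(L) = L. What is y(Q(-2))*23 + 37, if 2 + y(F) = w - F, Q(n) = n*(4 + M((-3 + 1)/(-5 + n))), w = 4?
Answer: 1961/7 ≈ 280.14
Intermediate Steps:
Q(n) = n*(4 - 2/(-5 + n)) (Q(n) = n*(4 + (-3 + 1)/(-5 + n)) = n*(4 - 2/(-5 + n)))
y(F) = 2 - F (y(F) = -2 + (4 - F) = 2 - F)
y(Q(-2))*23 + 37 = (2 - 2*(-2)*(-11 + 2*(-2))/(-5 - 2))*23 + 37 = (2 - 2*(-2)*(-11 - 4)/(-7))*23 + 37 = (2 - 2*(-2)*(-1)*(-15)/7)*23 + 37 = (2 - 1*(-60/7))*23 + 37 = (2 + 60/7)*23 + 37 = (74/7)*23 + 37 = 1702/7 + 37 = 1961/7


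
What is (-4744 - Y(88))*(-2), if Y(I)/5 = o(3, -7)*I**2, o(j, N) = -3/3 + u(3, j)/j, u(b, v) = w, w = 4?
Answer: 105904/3 ≈ 35301.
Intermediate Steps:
u(b, v) = 4
o(j, N) = -1 + 4/j (o(j, N) = -3/3 + 4/j = -3*1/3 + 4/j = -1 + 4/j)
Y(I) = 5*I**2/3 (Y(I) = 5*(((4 - 1*3)/3)*I**2) = 5*(((4 - 3)/3)*I**2) = 5*(((1/3)*1)*I**2) = 5*(I**2/3) = 5*I**2/3)
(-4744 - Y(88))*(-2) = (-4744 - 5*88**2/3)*(-2) = (-4744 - 5*7744/3)*(-2) = (-4744 - 1*38720/3)*(-2) = (-4744 - 38720/3)*(-2) = -52952/3*(-2) = 105904/3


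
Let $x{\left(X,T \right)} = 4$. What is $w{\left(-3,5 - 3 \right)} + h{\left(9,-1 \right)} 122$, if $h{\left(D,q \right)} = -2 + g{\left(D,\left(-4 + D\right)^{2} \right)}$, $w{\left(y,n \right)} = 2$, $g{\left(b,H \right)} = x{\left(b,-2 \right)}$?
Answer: $246$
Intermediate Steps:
$g{\left(b,H \right)} = 4$
$h{\left(D,q \right)} = 2$ ($h{\left(D,q \right)} = -2 + 4 = 2$)
$w{\left(-3,5 - 3 \right)} + h{\left(9,-1 \right)} 122 = 2 + 2 \cdot 122 = 2 + 244 = 246$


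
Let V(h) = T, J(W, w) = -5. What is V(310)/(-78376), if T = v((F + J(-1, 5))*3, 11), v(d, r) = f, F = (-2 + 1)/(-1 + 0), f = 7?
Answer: -7/78376 ≈ -8.9313e-5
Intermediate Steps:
F = 1 (F = -1/(-1) = -1*(-1) = 1)
v(d, r) = 7
T = 7
V(h) = 7
V(310)/(-78376) = 7/(-78376) = 7*(-1/78376) = -7/78376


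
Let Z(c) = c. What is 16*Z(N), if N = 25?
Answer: 400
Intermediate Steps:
16*Z(N) = 16*25 = 400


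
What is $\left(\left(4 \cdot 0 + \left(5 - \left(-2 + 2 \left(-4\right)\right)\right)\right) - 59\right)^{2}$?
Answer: $1936$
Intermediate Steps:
$\left(\left(4 \cdot 0 + \left(5 - \left(-2 + 2 \left(-4\right)\right)\right)\right) - 59\right)^{2} = \left(\left(0 + \left(5 - \left(-2 - 8\right)\right)\right) - 59\right)^{2} = \left(\left(0 + \left(5 - -10\right)\right) - 59\right)^{2} = \left(\left(0 + \left(5 + 10\right)\right) - 59\right)^{2} = \left(\left(0 + 15\right) - 59\right)^{2} = \left(15 - 59\right)^{2} = \left(-44\right)^{2} = 1936$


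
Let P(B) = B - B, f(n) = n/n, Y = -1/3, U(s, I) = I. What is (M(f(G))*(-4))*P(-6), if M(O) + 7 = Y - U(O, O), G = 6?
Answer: 0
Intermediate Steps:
Y = -⅓ (Y = -1*⅓ = -⅓ ≈ -0.33333)
f(n) = 1
P(B) = 0
M(O) = -22/3 - O (M(O) = -7 + (-⅓ - O) = -22/3 - O)
(M(f(G))*(-4))*P(-6) = ((-22/3 - 1*1)*(-4))*0 = ((-22/3 - 1)*(-4))*0 = -25/3*(-4)*0 = (100/3)*0 = 0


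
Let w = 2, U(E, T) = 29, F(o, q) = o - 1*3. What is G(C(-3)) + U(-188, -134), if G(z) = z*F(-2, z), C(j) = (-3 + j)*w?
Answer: 89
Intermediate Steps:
F(o, q) = -3 + o (F(o, q) = o - 3 = -3 + o)
C(j) = -6 + 2*j (C(j) = (-3 + j)*2 = -6 + 2*j)
G(z) = -5*z (G(z) = z*(-3 - 2) = z*(-5) = -5*z)
G(C(-3)) + U(-188, -134) = -5*(-6 + 2*(-3)) + 29 = -5*(-6 - 6) + 29 = -5*(-12) + 29 = 60 + 29 = 89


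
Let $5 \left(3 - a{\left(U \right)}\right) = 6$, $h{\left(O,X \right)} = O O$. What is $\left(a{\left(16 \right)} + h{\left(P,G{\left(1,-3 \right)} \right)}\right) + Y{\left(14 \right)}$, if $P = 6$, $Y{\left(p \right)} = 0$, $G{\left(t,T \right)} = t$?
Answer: $\frac{189}{5} \approx 37.8$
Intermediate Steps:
$h{\left(O,X \right)} = O^{2}$
$a{\left(U \right)} = \frac{9}{5}$ ($a{\left(U \right)} = 3 - \frac{6}{5} = \frac{9}{5}$)
$\left(a{\left(16 \right)} + h{\left(P,G{\left(1,-3 \right)} \right)}\right) + Y{\left(14 \right)} = \left(\frac{9}{5} + 6^{2}\right) + 0 = \left(\frac{9}{5} + 36\right) + 0 = \frac{189}{5} + 0 = \frac{189}{5}$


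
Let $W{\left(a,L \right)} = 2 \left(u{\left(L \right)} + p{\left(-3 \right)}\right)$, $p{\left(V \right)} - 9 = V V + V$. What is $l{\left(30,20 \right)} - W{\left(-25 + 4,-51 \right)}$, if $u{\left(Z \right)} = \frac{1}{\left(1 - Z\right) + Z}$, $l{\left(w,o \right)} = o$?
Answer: $-12$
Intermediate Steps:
$u{\left(Z \right)} = 1$ ($u{\left(Z \right)} = 1^{-1} = 1$)
$p{\left(V \right)} = 9 + V + V^{2}$ ($p{\left(V \right)} = 9 + \left(V V + V\right) = 9 + \left(V^{2} + V\right) = 9 + \left(V + V^{2}\right) = 9 + V + V^{2}$)
$W{\left(a,L \right)} = 32$ ($W{\left(a,L \right)} = 2 \left(1 + \left(9 - 3 + \left(-3\right)^{2}\right)\right) = 2 \left(1 + \left(9 - 3 + 9\right)\right) = 2 \left(1 + 15\right) = 2 \cdot 16 = 32$)
$l{\left(30,20 \right)} - W{\left(-25 + 4,-51 \right)} = 20 - 32 = -12$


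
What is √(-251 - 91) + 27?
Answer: 27 + 3*I*√38 ≈ 27.0 + 18.493*I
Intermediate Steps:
√(-251 - 91) + 27 = √(-342) + 27 = 3*I*√38 + 27 = 27 + 3*I*√38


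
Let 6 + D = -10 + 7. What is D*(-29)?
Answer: 261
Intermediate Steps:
D = -9 (D = -6 + (-10 + 7) = -6 - 3 = -9)
D*(-29) = -9*(-29) = 261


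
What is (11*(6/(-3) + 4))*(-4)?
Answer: -88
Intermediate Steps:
(11*(6/(-3) + 4))*(-4) = (11*(6*(-⅓) + 4))*(-4) = (11*(-2 + 4))*(-4) = (11*2)*(-4) = 22*(-4) = -88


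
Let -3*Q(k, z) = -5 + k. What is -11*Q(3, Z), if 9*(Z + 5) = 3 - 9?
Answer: -22/3 ≈ -7.3333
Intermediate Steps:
Z = -17/3 (Z = -5 + (3 - 9)/9 = -5 + (⅑)*(-6) = -5 - ⅔ = -17/3 ≈ -5.6667)
Q(k, z) = 5/3 - k/3 (Q(k, z) = -(-5 + k)/3 = 5/3 - k/3)
-11*Q(3, Z) = -11*(5/3 - ⅓*3) = -11*(5/3 - 1) = -11*⅔ = -22/3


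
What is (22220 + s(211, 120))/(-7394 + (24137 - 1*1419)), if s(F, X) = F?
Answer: 7477/5108 ≈ 1.4638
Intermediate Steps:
(22220 + s(211, 120))/(-7394 + (24137 - 1*1419)) = (22220 + 211)/(-7394 + (24137 - 1*1419)) = 22431/(-7394 + (24137 - 1419)) = 22431/(-7394 + 22718) = 22431/15324 = 22431*(1/15324) = 7477/5108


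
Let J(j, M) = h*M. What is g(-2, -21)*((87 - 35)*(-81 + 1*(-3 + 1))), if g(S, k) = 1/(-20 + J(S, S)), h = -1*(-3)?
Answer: 166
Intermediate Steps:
h = 3
J(j, M) = 3*M
g(S, k) = 1/(-20 + 3*S)
g(-2, -21)*((87 - 35)*(-81 + 1*(-3 + 1))) = ((87 - 35)*(-81 + 1*(-3 + 1)))/(-20 + 3*(-2)) = (52*(-81 + 1*(-2)))/(-20 - 6) = (52*(-81 - 2))/(-26) = -2*(-83) = -1/26*(-4316) = 166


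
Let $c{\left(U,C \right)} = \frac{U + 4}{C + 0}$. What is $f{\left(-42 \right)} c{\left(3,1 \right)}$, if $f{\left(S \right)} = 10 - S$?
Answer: $364$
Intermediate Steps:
$c{\left(U,C \right)} = \frac{4 + U}{C}$
$f{\left(-42 \right)} c{\left(3,1 \right)} = \left(10 - -42\right) \frac{4 + 3}{1} = \left(10 + 42\right) 1 \cdot 7 = 52 \cdot 7 = 364$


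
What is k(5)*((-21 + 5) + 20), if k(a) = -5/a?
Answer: -4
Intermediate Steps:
k(5)*((-21 + 5) + 20) = (-5/5)*((-21 + 5) + 20) = (-5*⅕)*(-16 + 20) = -1*4 = -4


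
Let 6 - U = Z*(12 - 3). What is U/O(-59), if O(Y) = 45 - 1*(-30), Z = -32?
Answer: 98/25 ≈ 3.9200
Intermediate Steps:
U = 294 (U = 6 - (-32)*(12 - 3) = 6 - (-32)*9 = 6 - 1*(-288) = 6 + 288 = 294)
O(Y) = 75 (O(Y) = 45 + 30 = 75)
U/O(-59) = 294/75 = 294*(1/75) = 98/25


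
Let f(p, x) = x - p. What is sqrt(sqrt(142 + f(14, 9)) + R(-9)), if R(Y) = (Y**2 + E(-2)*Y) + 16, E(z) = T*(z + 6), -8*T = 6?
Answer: sqrt(124 + sqrt(137)) ≈ 11.649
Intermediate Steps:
T = -3/4 (T = -1/8*6 = -3/4 ≈ -0.75000)
E(z) = -9/2 - 3*z/4 (E(z) = -3*(z + 6)/4 = -3*(6 + z)/4 = -9/2 - 3*z/4)
R(Y) = 16 + Y**2 - 3*Y (R(Y) = (Y**2 + (-9/2 - 3/4*(-2))*Y) + 16 = (Y**2 + (-9/2 + 3/2)*Y) + 16 = (Y**2 - 3*Y) + 16 = 16 + Y**2 - 3*Y)
sqrt(sqrt(142 + f(14, 9)) + R(-9)) = sqrt(sqrt(142 + (9 - 1*14)) + (16 + (-9)**2 - 3*(-9))) = sqrt(sqrt(142 + (9 - 14)) + (16 + 81 + 27)) = sqrt(sqrt(142 - 5) + 124) = sqrt(sqrt(137) + 124) = sqrt(124 + sqrt(137))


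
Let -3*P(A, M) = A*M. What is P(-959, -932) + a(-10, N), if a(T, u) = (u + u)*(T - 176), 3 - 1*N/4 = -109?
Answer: -1393756/3 ≈ -4.6459e+5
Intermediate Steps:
P(A, M) = -A*M/3
N = 448 (N = 12 - 4*(-109) = 12 + 436 = 448)
a(T, u) = 2*u*(-176 + T) (a(T, u) = (2*u)*(-176 + T) = 2*u*(-176 + T))
P(-959, -932) + a(-10, N) = -1/3*(-959)*(-932) + 2*448*(-176 - 10) = -893788/3 + 2*448*(-186) = -893788/3 - 166656 = -1393756/3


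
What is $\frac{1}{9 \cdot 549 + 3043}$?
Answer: $\frac{1}{7984} \approx 0.00012525$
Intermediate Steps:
$\frac{1}{9 \cdot 549 + 3043} = \frac{1}{4941 + 3043} = \frac{1}{7984}$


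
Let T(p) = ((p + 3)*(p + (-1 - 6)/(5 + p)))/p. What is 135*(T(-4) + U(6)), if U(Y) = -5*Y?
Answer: -17685/4 ≈ -4421.3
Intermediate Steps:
T(p) = (3 + p)*(p - 7/(5 + p))/p (T(p) = ((3 + p)*(p - 7/(5 + p)))/p = (3 + p)*(p - 7/(5 + p))/p)
135*(T(-4) + U(6)) = 135*((-21 + (-4)**3 + 8*(-4) + 8*(-4)**2)/((-4)*(5 - 4)) - 5*6) = 135*(-1/4*(-21 - 64 - 32 + 8*16)/1 - 30) = 135*(-1/4*1*(-21 - 64 - 32 + 128) - 30) = 135*(-1/4*1*11 - 30) = 135*(-11/4 - 30) = 135*(-131/4) = -17685/4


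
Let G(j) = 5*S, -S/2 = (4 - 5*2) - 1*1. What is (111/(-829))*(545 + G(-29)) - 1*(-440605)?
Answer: 365193280/829 ≈ 4.4052e+5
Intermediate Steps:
S = 14 (S = -2*((4 - 5*2) - 1*1) = -2*((4 - 1*10) - 1) = -2*((4 - 10) - 1) = -2*(-6 - 1) = -2*(-7) = 14)
G(j) = 70 (G(j) = 5*14 = 70)
(111/(-829))*(545 + G(-29)) - 1*(-440605) = (111/(-829))*(545 + 70) - 1*(-440605) = (111*(-1/829))*615 + 440605 = -111/829*615 + 440605 = -68265/829 + 440605 = 365193280/829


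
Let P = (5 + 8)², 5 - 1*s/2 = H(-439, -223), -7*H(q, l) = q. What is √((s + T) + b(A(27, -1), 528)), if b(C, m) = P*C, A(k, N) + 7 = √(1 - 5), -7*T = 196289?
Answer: √(-1437646 + 16562*I)/7 ≈ 0.98662 + 171.29*I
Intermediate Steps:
T = -196289/7 (T = -⅐*196289 = -196289/7 ≈ -28041.)
H(q, l) = -q/7
s = -808/7 (s = 10 - (-2)*(-439)/7 = 10 - 2*439/7 = 10 - 878/7 = -808/7 ≈ -115.43)
A(k, N) = -7 + 2*I (A(k, N) = -7 + √(1 - 5) = -7 + √(-4) = -7 + 2*I)
P = 169 (P = 13² = 169)
b(C, m) = 169*C
√((s + T) + b(A(27, -1), 528)) = √((-808/7 - 196289/7) + 169*(-7 + 2*I)) = √(-197097/7 + (-1183 + 338*I)) = √(-205378/7 + 338*I)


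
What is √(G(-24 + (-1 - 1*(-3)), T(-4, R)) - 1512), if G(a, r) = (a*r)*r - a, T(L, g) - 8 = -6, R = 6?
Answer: I*√1578 ≈ 39.724*I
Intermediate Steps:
T(L, g) = 2 (T(L, g) = 8 - 6 = 2)
G(a, r) = -a + a*r² (G(a, r) = a*r² - a = -a + a*r²)
√(G(-24 + (-1 - 1*(-3)), T(-4, R)) - 1512) = √((-24 + (-1 - 1*(-3)))*(-1 + 2²) - 1512) = √((-24 + (-1 + 3))*(-1 + 4) - 1512) = √((-24 + 2)*3 - 1512) = √(-22*3 - 1512) = √(-66 - 1512) = √(-1578) = I*√1578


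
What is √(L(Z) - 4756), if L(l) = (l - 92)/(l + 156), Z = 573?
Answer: I*√3466643/27 ≈ 68.959*I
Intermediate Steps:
L(l) = (-92 + l)/(156 + l)
√(L(Z) - 4756) = √((-92 + 573)/(156 + 573) - 4756) = √(481/729 - 4756) = √(-3466643/729) = I*√3466643/27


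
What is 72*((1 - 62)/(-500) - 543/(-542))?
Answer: 2741058/33875 ≈ 80.917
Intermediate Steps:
72*((1 - 62)/(-500) - 543/(-542)) = 72*(-61*(-1/500) - 543*(-1/542)) = 72*(61/500 + 543/542) = 72*(152281/135500) = 2741058/33875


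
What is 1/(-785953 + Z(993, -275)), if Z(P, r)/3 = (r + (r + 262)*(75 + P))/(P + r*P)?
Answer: -90694/71281207223 ≈ -1.2723e-6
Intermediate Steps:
Z(P, r) = 3*(r + (75 + P)*(262 + r))/(P + P*r) (Z(P, r) = 3*((r + (r + 262)*(75 + P))/(P + r*P)) = 3*((r + (262 + r)*(75 + P))/(P + P*r)) = 3*((r + (75 + P)*(262 + r))/(P + P*r)) = 3*(r + (75 + P)*(262 + r))/(P + P*r))
1/(-785953 + Z(993, -275)) = 1/(-785953 + 3*(19650 + 76*(-275) + 262*993 + 993*(-275))/(993*(1 - 275))) = 1/(-785953 + 3*(1/993)*(19650 - 20900 + 260166 - 273075)/(-274)) = 1/(-785953 + 3*(1/993)*(-1/274)*(-14159)) = 1/(-785953 + 14159/90694) = 1/(-71281207223/90694) = -90694/71281207223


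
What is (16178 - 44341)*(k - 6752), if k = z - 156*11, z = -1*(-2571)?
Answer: 166077211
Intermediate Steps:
z = 2571
k = 855 (k = 2571 - 156*11 = 2571 - 1716 = 855)
(16178 - 44341)*(k - 6752) = (16178 - 44341)*(855 - 6752) = -28163*(-5897) = 166077211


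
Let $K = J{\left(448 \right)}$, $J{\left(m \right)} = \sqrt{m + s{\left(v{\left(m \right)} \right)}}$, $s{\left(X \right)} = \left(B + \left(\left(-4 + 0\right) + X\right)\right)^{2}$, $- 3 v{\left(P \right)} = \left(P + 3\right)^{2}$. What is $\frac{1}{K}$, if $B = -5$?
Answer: $\frac{3 \sqrt{2586434701}}{10345738804} \approx 1.4747 \cdot 10^{-5}$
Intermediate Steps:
$v{\left(P \right)} = - \frac{\left(3 + P\right)^{2}}{3}$ ($v{\left(P \right)} = - \frac{\left(P + 3\right)^{2}}{3} = - \frac{\left(3 + P\right)^{2}}{3}$)
$s{\left(X \right)} = \left(-9 + X\right)^{2}$ ($s{\left(X \right)} = \left(-5 + \left(\left(-4 + 0\right) + X\right)\right)^{2} = \left(-5 + \left(-4 + X\right)\right)^{2} = \left(-9 + X\right)^{2}$)
$J{\left(m \right)} = \sqrt{m + \left(-9 - \frac{\left(3 + m\right)^{2}}{3}\right)^{2}}$
$K = \frac{4 \sqrt{2586434701}}{3}$ ($K = \frac{\sqrt{\left(27 + \left(3 + 448\right)^{2}\right)^{2} + 9 \cdot 448}}{3} = \frac{\sqrt{\left(27 + 451^{2}\right)^{2} + 4032}}{3} = \frac{\sqrt{\left(27 + 203401\right)^{2} + 4032}}{3} = \frac{\sqrt{203428^{2} + 4032}}{3} = \frac{\sqrt{41382951184 + 4032}}{3} = \frac{\sqrt{41382955216}}{3} = \frac{4 \sqrt{2586434701}}{3} \approx 67809.0$)
$\frac{1}{K} = \frac{1}{\frac{4}{3} \sqrt{2586434701}} = \frac{3 \sqrt{2586434701}}{10345738804}$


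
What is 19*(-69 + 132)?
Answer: 1197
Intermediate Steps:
19*(-69 + 132) = 19*63 = 1197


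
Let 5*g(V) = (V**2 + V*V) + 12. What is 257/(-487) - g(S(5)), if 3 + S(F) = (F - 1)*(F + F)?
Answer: -268107/487 ≈ -550.53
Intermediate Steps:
S(F) = -3 + 2*F*(-1 + F) (S(F) = -3 + (F - 1)*(F + F) = -3 + (-1 + F)*(2*F) = -3 + 2*F*(-1 + F))
g(V) = 12/5 + 2*V**2/5 (g(V) = ((V**2 + V*V) + 12)/5 = ((V**2 + V**2) + 12)/5 = (2*V**2 + 12)/5 = (12 + 2*V**2)/5 = 12/5 + 2*V**2/5)
257/(-487) - g(S(5)) = 257/(-487) - (12/5 + 2*(-3 - 2*5 + 2*5**2)**2/5) = 257*(-1/487) - (12/5 + 2*(-3 - 10 + 2*25)**2/5) = -257/487 - (12/5 + 2*(-3 - 10 + 50)**2/5) = -257/487 - (12/5 + (2/5)*37**2) = -257/487 - (12/5 + (2/5)*1369) = -257/487 - (12/5 + 2738/5) = -257/487 - 1*550 = -257/487 - 550 = -268107/487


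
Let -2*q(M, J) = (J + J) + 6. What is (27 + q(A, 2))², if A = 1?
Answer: 484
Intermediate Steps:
q(M, J) = -3 - J (q(M, J) = -((J + J) + 6)/2 = -(2*J + 6)/2 = -(6 + 2*J)/2 = -3 - J)
(27 + q(A, 2))² = (27 + (-3 - 1*2))² = (27 + (-3 - 2))² = (27 - 5)² = 22² = 484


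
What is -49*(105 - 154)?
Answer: 2401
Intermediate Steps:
-49*(105 - 154) = -49*(-49) = 2401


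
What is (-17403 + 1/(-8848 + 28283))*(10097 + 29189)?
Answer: -1022122912688/1495 ≈ -6.8369e+8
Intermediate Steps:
(-17403 + 1/(-8848 + 28283))*(10097 + 29189) = (-17403 + 1/19435)*39286 = -338227304/19435*39286 = -1022122912688/1495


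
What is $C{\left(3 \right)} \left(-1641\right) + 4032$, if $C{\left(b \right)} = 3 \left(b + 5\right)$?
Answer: $-35352$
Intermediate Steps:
$C{\left(b \right)} = 15 + 3 b$ ($C{\left(b \right)} = 3 \left(5 + b\right) = 15 + 3 b$)
$C{\left(3 \right)} \left(-1641\right) + 4032 = \left(15 + 3 \cdot 3\right) \left(-1641\right) + 4032 = \left(15 + 9\right) \left(-1641\right) + 4032 = 24 \left(-1641\right) + 4032 = -39384 + 4032 = -35352$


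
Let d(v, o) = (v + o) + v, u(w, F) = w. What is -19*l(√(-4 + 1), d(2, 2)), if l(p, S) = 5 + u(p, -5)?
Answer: -95 - 19*I*√3 ≈ -95.0 - 32.909*I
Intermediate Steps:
d(v, o) = o + 2*v (d(v, o) = (o + v) + v = o + 2*v)
l(p, S) = 5 + p
-19*l(√(-4 + 1), d(2, 2)) = -19*(5 + √(-4 + 1)) = -19*(5 + √(-3)) = -19*(5 + I*√3) = -95 - 19*I*√3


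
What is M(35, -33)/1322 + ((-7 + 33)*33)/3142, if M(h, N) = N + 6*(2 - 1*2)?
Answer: 515295/2076862 ≈ 0.24811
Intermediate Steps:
M(h, N) = N (M(h, N) = N + 6*(2 - 2) = N + 6*0 = N + 0 = N)
M(35, -33)/1322 + ((-7 + 33)*33)/3142 = -33/1322 + ((-7 + 33)*33)/3142 = -33*1/1322 + (26*33)*(1/3142) = -33/1322 + 858*(1/3142) = -33/1322 + 429/1571 = 515295/2076862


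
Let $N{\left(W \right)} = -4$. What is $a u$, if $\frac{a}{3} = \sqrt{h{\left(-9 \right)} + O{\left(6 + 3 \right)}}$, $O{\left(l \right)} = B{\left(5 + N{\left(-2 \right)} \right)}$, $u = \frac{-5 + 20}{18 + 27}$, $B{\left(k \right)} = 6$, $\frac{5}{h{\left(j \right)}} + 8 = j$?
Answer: $\frac{\sqrt{1649}}{17} \approx 2.3887$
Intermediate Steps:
$h{\left(j \right)} = \frac{5}{-8 + j}$
$u = \frac{1}{3}$ ($u = \frac{15}{45} = 15 \cdot \frac{1}{45} = \frac{1}{3} \approx 0.33333$)
$O{\left(l \right)} = 6$
$a = \frac{3 \sqrt{1649}}{17}$ ($a = 3 \sqrt{\frac{5}{-8 - 9} + 6} = 3 \sqrt{\frac{5}{-17} + 6} = 3 \sqrt{5 \left(- \frac{1}{17}\right) + 6} = 3 \sqrt{- \frac{5}{17} + 6} = 3 \sqrt{\frac{97}{17}} = 3 \frac{\sqrt{1649}}{17} = \frac{3 \sqrt{1649}}{17} \approx 7.1661$)
$a u = \frac{3 \sqrt{1649}}{17} \cdot \frac{1}{3} = \frac{\sqrt{1649}}{17}$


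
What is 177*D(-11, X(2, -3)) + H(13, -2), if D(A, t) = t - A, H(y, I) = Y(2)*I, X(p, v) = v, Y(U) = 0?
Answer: 1416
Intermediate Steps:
H(y, I) = 0 (H(y, I) = 0*I = 0)
177*D(-11, X(2, -3)) + H(13, -2) = 177*(-3 - 1*(-11)) + 0 = 177*(-3 + 11) + 0 = 177*8 + 0 = 1416 + 0 = 1416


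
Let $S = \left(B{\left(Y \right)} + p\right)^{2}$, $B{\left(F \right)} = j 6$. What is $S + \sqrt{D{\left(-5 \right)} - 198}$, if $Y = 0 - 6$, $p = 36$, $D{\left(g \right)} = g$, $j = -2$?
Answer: $576 + i \sqrt{203} \approx 576.0 + 14.248 i$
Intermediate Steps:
$Y = -6$ ($Y = 0 - 6 = -6$)
$B{\left(F \right)} = -12$ ($B{\left(F \right)} = \left(-2\right) 6 = -12$)
$S = 576$ ($S = \left(-12 + 36\right)^{2} = 24^{2} = 576$)
$S + \sqrt{D{\left(-5 \right)} - 198} = 576 + \sqrt{-5 - 198} = 576 + \sqrt{-203} = 576 + i \sqrt{203}$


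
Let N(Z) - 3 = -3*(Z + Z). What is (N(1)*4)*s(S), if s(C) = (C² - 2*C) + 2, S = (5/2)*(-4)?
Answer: -1464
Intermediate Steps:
S = -10 (S = (5*(½))*(-4) = (5/2)*(-4) = -10)
s(C) = 2 + C² - 2*C
N(Z) = 3 - 6*Z (N(Z) = 3 - 3*(Z + Z) = 3 - 6*Z)
(N(1)*4)*s(S) = ((3 - 6*1)*4)*(2 + (-10)² - 2*(-10)) = ((3 - 6)*4)*(2 + 100 + 20) = -3*4*122 = -12*122 = -1464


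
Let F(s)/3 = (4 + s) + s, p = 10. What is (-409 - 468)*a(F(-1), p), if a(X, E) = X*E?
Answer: -52620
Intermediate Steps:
F(s) = 12 + 6*s (F(s) = 3*((4 + s) + s) = 3*(4 + 2*s) = 12 + 6*s)
a(X, E) = E*X
(-409 - 468)*a(F(-1), p) = (-409 - 468)*(10*(12 + 6*(-1))) = -8770*(12 - 6) = -8770*6 = -877*60 = -52620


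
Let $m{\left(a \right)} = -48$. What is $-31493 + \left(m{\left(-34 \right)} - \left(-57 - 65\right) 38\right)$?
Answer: $-26905$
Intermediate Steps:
$-31493 + \left(m{\left(-34 \right)} - \left(-57 - 65\right) 38\right) = -31493 - \left(48 + \left(-57 - 65\right) 38\right) = -31493 - \left(48 - 4636\right) = -31493 - -4588 = -31493 + \left(-48 + 4636\right) = -31493 + 4588 = -26905$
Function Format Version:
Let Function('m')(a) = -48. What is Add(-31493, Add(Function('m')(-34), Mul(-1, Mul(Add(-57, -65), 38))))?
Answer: -26905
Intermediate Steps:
Add(-31493, Add(Function('m')(-34), Mul(-1, Mul(Add(-57, -65), 38)))) = Add(-31493, Add(-48, Mul(-1, Mul(Add(-57, -65), 38)))) = Add(-31493, Add(-48, Mul(-1, Mul(-122, 38)))) = Add(-31493, Add(-48, Mul(-1, -4636))) = Add(-31493, Add(-48, 4636)) = Add(-31493, 4588) = -26905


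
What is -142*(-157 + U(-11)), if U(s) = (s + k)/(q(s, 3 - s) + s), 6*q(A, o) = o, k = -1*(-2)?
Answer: 287905/13 ≈ 22147.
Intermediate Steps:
k = 2
q(A, o) = o/6
U(s) = (2 + s)/(1/2 + 5*s/6) (U(s) = (s + 2)/((3 - s)/6 + s) = (2 + s)/((1/2 - s/6) + s) = (2 + s)/(1/2 + 5*s/6))
-142*(-157 + U(-11)) = -142*(-157 + 6*(2 - 11)/(3 + 5*(-11))) = -142*(-157 + 6*(-9)/(3 - 55)) = -142*(-157 + 6*(-9)/(-52)) = -142*(-157 + 6*(-1/52)*(-9)) = -142*(-157 + 27/26) = -142*(-4055/26) = 287905/13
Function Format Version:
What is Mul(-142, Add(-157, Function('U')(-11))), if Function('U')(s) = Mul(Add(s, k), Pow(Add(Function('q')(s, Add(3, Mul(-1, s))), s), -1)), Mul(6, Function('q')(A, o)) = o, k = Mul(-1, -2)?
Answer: Rational(287905, 13) ≈ 22147.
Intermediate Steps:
k = 2
Function('q')(A, o) = Mul(Rational(1, 6), o)
Function('U')(s) = Mul(Pow(Add(Rational(1, 2), Mul(Rational(5, 6), s)), -1), Add(2, s)) (Function('U')(s) = Mul(Add(s, 2), Pow(Add(Mul(Rational(1, 6), Add(3, Mul(-1, s))), s), -1)) = Mul(Add(2, s), Pow(Add(Add(Rational(1, 2), Mul(Rational(-1, 6), s)), s), -1)) = Mul(Add(2, s), Pow(Add(Rational(1, 2), Mul(Rational(5, 6), s)), -1)) = Mul(Pow(Add(Rational(1, 2), Mul(Rational(5, 6), s)), -1), Add(2, s)))
Mul(-142, Add(-157, Function('U')(-11))) = Mul(-142, Add(-157, Mul(6, Pow(Add(3, Mul(5, -11)), -1), Add(2, -11)))) = Mul(-142, Add(-157, Mul(6, Pow(Add(3, -55), -1), -9))) = Mul(-142, Add(-157, Mul(6, Pow(-52, -1), -9))) = Mul(-142, Add(-157, Mul(6, Rational(-1, 52), -9))) = Mul(-142, Add(-157, Rational(27, 26))) = Mul(-142, Rational(-4055, 26)) = Rational(287905, 13)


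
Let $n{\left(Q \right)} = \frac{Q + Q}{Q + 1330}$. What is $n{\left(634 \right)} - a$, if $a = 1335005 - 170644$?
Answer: $- \frac{571700934}{491} \approx -1.1644 \cdot 10^{6}$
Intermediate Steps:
$a = 1164361$ ($a = 1335005 - 170644 = 1164361$)
$n{\left(Q \right)} = \frac{2 Q}{1330 + Q}$
$n{\left(634 \right)} - a = 2 \cdot 634 \frac{1}{1330 + 634} - 1164361 = 2 \cdot 634 \cdot \frac{1}{1964} - 1164361 = \frac{317}{491} - 1164361 = - \frac{571700934}{491}$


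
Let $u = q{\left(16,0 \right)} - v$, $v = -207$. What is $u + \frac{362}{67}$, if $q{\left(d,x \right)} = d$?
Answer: $\frac{15303}{67} \approx 228.4$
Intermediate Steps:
$u = 223$ ($u = 16 - -207 = 16 + 207 = 223$)
$u + \frac{362}{67} = 223 + \frac{362}{67} = \frac{15303}{67}$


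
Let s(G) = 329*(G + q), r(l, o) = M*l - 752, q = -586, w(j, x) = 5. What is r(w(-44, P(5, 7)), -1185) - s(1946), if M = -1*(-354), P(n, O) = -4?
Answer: -446422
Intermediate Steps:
M = 354
r(l, o) = -752 + 354*l (r(l, o) = 354*l - 752 = -752 + 354*l)
s(G) = -192794 + 329*G (s(G) = 329*(G - 586) = 329*(-586 + G) = -192794 + 329*G)
r(w(-44, P(5, 7)), -1185) - s(1946) = (-752 + 354*5) - (-192794 + 329*1946) = (-752 + 1770) - (-192794 + 640234) = 1018 - 1*447440 = 1018 - 447440 = -446422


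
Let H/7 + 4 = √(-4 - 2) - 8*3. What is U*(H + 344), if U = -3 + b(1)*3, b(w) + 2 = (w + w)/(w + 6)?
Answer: -8436/7 - 57*I*√6 ≈ -1205.1 - 139.62*I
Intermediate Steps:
b(w) = -2 + 2*w/(6 + w) (b(w) = -2 + (w + w)/(w + 6) = -2 + (2*w)/(6 + w) = -2 + 2*w/(6 + w))
H = -196 + 7*I*√6 (H = -28 + 7*(√(-4 - 2) - 8*3) = -28 + 7*(√(-6) - 24) = -28 + 7*(I*√6 - 24) = -28 + 7*(-24 + I*√6) = -28 + (-168 + 7*I*√6) = -196 + 7*I*√6 ≈ -196.0 + 17.146*I)
U = -57/7 (U = -3 - 12/(6 + 1)*3 = -3 - 12/7*3 = -3 - 36/7 = -57/7 ≈ -8.1429)
U*(H + 344) = -57*((-196 + 7*I*√6) + 344)/7 = -57*(148 + 7*I*√6)/7 = -8436/7 - 57*I*√6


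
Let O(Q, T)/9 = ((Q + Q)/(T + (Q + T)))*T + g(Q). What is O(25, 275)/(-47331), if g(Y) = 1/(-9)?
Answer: -4927/1088613 ≈ -0.0045259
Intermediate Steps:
g(Y) = -⅑
O(Q, T) = -1 + 18*Q*T/(Q + 2*T) (O(Q, T) = 9*(((Q + Q)/(T + (Q + T)))*T - ⅑) = 9*(((2*Q)/(Q + 2*T))*T - ⅑) = 9*((2*Q/(Q + 2*T))*T - ⅑) = 9*(2*Q*T/(Q + 2*T) - ⅑) = 9*(-⅑ + 2*Q*T/(Q + 2*T)) = -1 + 18*Q*T/(Q + 2*T))
O(25, 275)/(-47331) = ((-1*25 - 2*275 + 18*25*275)/(25 + 2*275))/(-47331) = ((-25 - 550 + 123750)/(25 + 550))*(-1/47331) = (123175/575)*(-1/47331) = ((1/575)*123175)*(-1/47331) = (4927/23)*(-1/47331) = -4927/1088613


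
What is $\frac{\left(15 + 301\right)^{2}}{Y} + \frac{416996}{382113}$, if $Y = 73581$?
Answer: $\frac{22946419468}{9372085551} \approx 2.4484$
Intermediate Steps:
$\frac{\left(15 + 301\right)^{2}}{Y} + \frac{416996}{382113} = \frac{\left(15 + 301\right)^{2}}{73581} + \frac{416996}{382113} = 316^{2} \cdot \frac{1}{73581} + 416996 \cdot \frac{1}{382113} = 99856 \cdot \frac{1}{73581} + \frac{416996}{382113} = \frac{99856}{73581} + \frac{416996}{382113} = \frac{22946419468}{9372085551}$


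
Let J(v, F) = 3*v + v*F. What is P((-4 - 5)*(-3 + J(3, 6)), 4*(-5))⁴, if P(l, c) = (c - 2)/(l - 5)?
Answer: 234256/2385443281 ≈ 9.8202e-5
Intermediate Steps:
J(v, F) = 3*v + F*v
P(l, c) = (-2 + c)/(-5 + l)
P((-4 - 5)*(-3 + J(3, 6)), 4*(-5))⁴ = ((-2 + 4*(-5))/(-5 + (-4 - 5)*(-3 + 3*(3 + 6))))⁴ = ((-2 - 20)/(-5 - 9*(-3 + 3*9)))⁴ = (-22/(-5 - 9*(-3 + 27)))⁴ = (-22/(-5 - 9*24))⁴ = (-22/(-5 - 216))⁴ = (-22/(-221))⁴ = (-1/221*(-22))⁴ = (22/221)⁴ = 234256/2385443281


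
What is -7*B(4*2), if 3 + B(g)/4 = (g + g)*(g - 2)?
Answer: -2604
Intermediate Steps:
B(g) = -12 + 8*g*(-2 + g) (B(g) = -12 + 4*((g + g)*(g - 2)) = -12 + 4*((2*g)*(-2 + g)) = -12 + 4*(2*g*(-2 + g)) = -12 + 8*g*(-2 + g))
-7*B(4*2) = -7*(-12 - 64*2 + 8*(4*2)²) = -7*(-12 - 16*8 + 8*8²) = -7*(-12 - 128 + 8*64) = -7*(-12 - 128 + 512) = -7*372 = -2604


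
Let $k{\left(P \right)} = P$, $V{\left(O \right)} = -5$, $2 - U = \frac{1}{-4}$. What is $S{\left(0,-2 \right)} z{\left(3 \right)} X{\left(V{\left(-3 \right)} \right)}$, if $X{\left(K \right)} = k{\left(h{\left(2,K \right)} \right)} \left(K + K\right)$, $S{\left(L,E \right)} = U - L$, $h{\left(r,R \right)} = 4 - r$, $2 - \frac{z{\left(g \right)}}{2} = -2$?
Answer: $-360$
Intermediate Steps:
$U = \frac{9}{4}$ ($U = 2 - \frac{1}{-4} = 2 - - \frac{1}{4} = 2 + \frac{1}{4} = \frac{9}{4} \approx 2.25$)
$z{\left(g \right)} = 8$ ($z{\left(g \right)} = 4 - -4 = 4 + 4 = 8$)
$S{\left(L,E \right)} = \frac{9}{4} - L$
$X{\left(K \right)} = 4 K$ ($X{\left(K \right)} = \left(4 - 2\right) \left(K + K\right) = \left(4 - 2\right) 2 K = 2 \cdot 2 K = 4 K$)
$S{\left(0,-2 \right)} z{\left(3 \right)} X{\left(V{\left(-3 \right)} \right)} = \left(\frac{9}{4} - 0\right) 8 \cdot 4 \left(-5\right) = \left(\frac{9}{4} + 0\right) 8 \left(-20\right) = \frac{9}{4} \cdot 8 \left(-20\right) = 18 \left(-20\right) = -360$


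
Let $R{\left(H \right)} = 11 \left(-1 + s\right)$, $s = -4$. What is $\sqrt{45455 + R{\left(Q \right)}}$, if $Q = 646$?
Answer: $10 \sqrt{454} \approx 213.07$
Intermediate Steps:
$R{\left(H \right)} = -55$ ($R{\left(H \right)} = 11 \left(-1 - 4\right) = 11 \left(-5\right) = -55$)
$\sqrt{45455 + R{\left(Q \right)}} = \sqrt{45455 - 55} = \sqrt{45400} = 10 \sqrt{454}$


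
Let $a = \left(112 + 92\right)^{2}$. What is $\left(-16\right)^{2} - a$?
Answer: $-41360$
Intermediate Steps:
$a = 41616$ ($a = 204^{2} = 41616$)
$\left(-16\right)^{2} - a = \left(-16\right)^{2} - 41616 = 256 - 41616 = -41360$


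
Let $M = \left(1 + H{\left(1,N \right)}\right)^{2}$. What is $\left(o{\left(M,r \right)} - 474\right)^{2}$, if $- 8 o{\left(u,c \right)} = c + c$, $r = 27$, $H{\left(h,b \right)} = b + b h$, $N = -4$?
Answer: $\frac{3697929}{16} \approx 2.3112 \cdot 10^{5}$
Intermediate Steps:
$M = 49$ ($M = \left(1 - 4 \left(1 + 1\right)\right)^{2} = \left(1 - 8\right)^{2} = \left(-7\right)^{2} = 49$)
$o{\left(u,c \right)} = - \frac{c}{4}$ ($o{\left(u,c \right)} = - \frac{c + c}{8} = - \frac{2 c}{8} = - \frac{c}{4}$)
$\left(o{\left(M,r \right)} - 474\right)^{2} = \left(\left(- \frac{1}{4}\right) 27 - 474\right)^{2} = \left(- \frac{27}{4} - 474\right)^{2} = \left(- \frac{1923}{4}\right)^{2} = \frac{3697929}{16}$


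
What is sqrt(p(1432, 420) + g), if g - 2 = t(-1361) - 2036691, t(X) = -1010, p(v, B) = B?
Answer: I*sqrt(2037279) ≈ 1427.3*I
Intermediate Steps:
g = -2037699 (g = 2 + (-1010 - 2036691) = 2 - 2037701 = -2037699)
sqrt(p(1432, 420) + g) = sqrt(420 - 2037699) = sqrt(-2037279) = I*sqrt(2037279)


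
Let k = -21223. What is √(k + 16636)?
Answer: I*√4587 ≈ 67.727*I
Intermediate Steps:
√(k + 16636) = √(-21223 + 16636) = √(-4587) = I*√4587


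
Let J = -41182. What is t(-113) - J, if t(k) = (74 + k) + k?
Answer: 41030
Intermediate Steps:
t(k) = 74 + 2*k
t(-113) - J = (74 + 2*(-113)) - 1*(-41182) = (74 - 226) + 41182 = -152 + 41182 = 41030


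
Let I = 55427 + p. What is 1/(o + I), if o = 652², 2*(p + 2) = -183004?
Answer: 1/389027 ≈ 2.5705e-6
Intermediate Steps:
p = -91504 (p = -2 + (½)*(-183004) = -2 - 91502 = -91504)
o = 425104
I = -36077 (I = 55427 - 91504 = -36077)
1/(o + I) = 1/(425104 - 36077) = 1/389027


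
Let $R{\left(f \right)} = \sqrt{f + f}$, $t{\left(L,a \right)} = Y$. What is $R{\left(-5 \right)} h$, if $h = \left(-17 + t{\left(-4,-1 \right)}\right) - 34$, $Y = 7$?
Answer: $- 44 i \sqrt{10} \approx - 139.14 i$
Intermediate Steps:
$t{\left(L,a \right)} = 7$
$R{\left(f \right)} = \sqrt{2} \sqrt{f}$ ($R{\left(f \right)} = \sqrt{2 f} = \sqrt{2} \sqrt{f}$)
$h = -44$ ($h = \left(-17 + 7\right) - 34 = -10 - 34 = -44$)
$R{\left(-5 \right)} h = \sqrt{2} \sqrt{-5} \left(-44\right) = \sqrt{2} i \sqrt{5} \left(-44\right) = i \sqrt{10} \left(-44\right) = - 44 i \sqrt{10}$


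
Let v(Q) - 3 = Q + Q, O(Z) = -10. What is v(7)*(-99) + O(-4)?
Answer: -1693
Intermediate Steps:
v(Q) = 3 + 2*Q (v(Q) = 3 + (Q + Q) = 3 + 2*Q)
v(7)*(-99) + O(-4) = (3 + 2*7)*(-99) - 10 = (3 + 14)*(-99) - 10 = 17*(-99) - 10 = -1683 - 10 = -1693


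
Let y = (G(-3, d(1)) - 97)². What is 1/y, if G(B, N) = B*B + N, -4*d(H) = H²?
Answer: 16/124609 ≈ 0.00012840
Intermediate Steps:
d(H) = -H²/4
G(B, N) = N + B² (G(B, N) = B² + N = N + B²)
y = 124609/16 (y = ((-¼*1² + (-3)²) - 97)² = ((-¼*1 + 9) - 97)² = ((-¼ + 9) - 97)² = (35/4 - 97)² = (-353/4)² = 124609/16 ≈ 7788.1)
1/y = 1/(124609/16) = 16/124609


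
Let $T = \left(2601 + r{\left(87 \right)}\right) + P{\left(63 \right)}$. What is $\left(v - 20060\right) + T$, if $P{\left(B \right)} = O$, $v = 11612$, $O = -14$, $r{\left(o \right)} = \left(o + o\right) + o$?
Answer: $-5600$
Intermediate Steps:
$r{\left(o \right)} = 3 o$ ($r{\left(o \right)} = 2 o + o = 3 o$)
$P{\left(B \right)} = -14$
$T = 2848$ ($T = \left(2601 + 3 \cdot 87\right) - 14 = \left(2601 + 261\right) - 14 = 2862 - 14 = 2848$)
$\left(v - 20060\right) + T = \left(11612 - 20060\right) + 2848 = -8448 + 2848 = -5600$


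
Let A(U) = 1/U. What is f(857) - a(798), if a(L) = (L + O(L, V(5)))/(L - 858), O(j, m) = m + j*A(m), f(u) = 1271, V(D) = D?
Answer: 386113/300 ≈ 1287.0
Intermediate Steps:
O(j, m) = m + j/m
a(L) = (5 + 6*L/5)/(-858 + L) (a(L) = (L + (5 + L/5))/(L - 858) = (L + (5 + L*(⅕)))/(-858 + L) = (L + (5 + L/5))/(-858 + L) = (5 + 6*L/5)/(-858 + L))
f(857) - a(798) = 1271 - (25 + 6*798)/(5*(-858 + 798)) = 1271 - (25 + 4788)/(5*(-60)) = 1271 - (-1)*4813/(5*60) = 1271 - 1*(-4813/300) = 1271 + 4813/300 = 386113/300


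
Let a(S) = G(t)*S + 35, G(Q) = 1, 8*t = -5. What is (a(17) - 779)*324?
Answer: -235548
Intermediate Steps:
t = -5/8 (t = (⅛)*(-5) = -5/8 ≈ -0.62500)
a(S) = 35 + S (a(S) = 1*S + 35 = S + 35 = 35 + S)
(a(17) - 779)*324 = ((35 + 17) - 779)*324 = (52 - 779)*324 = -727*324 = -235548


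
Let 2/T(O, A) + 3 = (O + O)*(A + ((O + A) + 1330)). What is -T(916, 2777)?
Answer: -2/14289597 ≈ -1.3996e-7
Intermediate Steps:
T(O, A) = 2/(-3 + 2*O*(1330 + O + 2*A)) (T(O, A) = 2/(-3 + (O + O)*(A + ((O + A) + 1330))) = 2/(-3 + (2*O)*(A + ((A + O) + 1330))) = 2/(-3 + (2*O)*(A + (1330 + A + O))) = 2/(-3 + (2*O)*(1330 + O + 2*A)) = 2/(-3 + 2*O*(1330 + O + 2*A)))
-T(916, 2777) = -2/(-3 + 2*916² + 2660*916 + 4*2777*916) = -2/(-3 + 2*839056 + 2436560 + 10174928) = -2/(-3 + 1678112 + 2436560 + 10174928) = -2/14289597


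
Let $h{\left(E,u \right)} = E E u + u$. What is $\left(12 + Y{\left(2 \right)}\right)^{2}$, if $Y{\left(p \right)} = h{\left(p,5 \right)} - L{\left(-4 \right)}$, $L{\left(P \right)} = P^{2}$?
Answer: $441$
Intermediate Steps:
$h{\left(E,u \right)} = u + u E^{2}$ ($h{\left(E,u \right)} = E^{2} u + u = u E^{2} + u = u + u E^{2}$)
$Y{\left(p \right)} = -11 + 5 p^{2}$ ($Y{\left(p \right)} = 5 \left(1 + p^{2}\right) - \left(-4\right)^{2} = \left(5 + 5 p^{2}\right) - 16 = -11 + 5 p^{2}$)
$\left(12 + Y{\left(2 \right)}\right)^{2} = \left(12 - \left(11 - 5 \cdot 2^{2}\right)\right)^{2} = \left(12 + \left(-11 + 5 \cdot 4\right)\right)^{2} = \left(12 + \left(-11 + 20\right)\right)^{2} = \left(12 + 9\right)^{2} = 21^{2} = 441$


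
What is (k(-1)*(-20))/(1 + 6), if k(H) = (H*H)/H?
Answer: 20/7 ≈ 2.8571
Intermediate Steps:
k(H) = H (k(H) = H²/H = H)
(k(-1)*(-20))/(1 + 6) = (-1*(-20))/(1 + 6) = 20/7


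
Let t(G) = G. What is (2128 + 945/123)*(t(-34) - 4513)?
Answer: -398148961/41 ≈ -9.7109e+6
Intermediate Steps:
(2128 + 945/123)*(t(-34) - 4513) = (2128 + 945/123)*(-34 - 4513) = (2128 + 945*(1/123))*(-4547) = (2128 + 315/41)*(-4547) = (87563/41)*(-4547) = -398148961/41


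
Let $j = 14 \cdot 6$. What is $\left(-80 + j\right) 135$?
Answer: $540$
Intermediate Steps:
$j = 84$
$\left(-80 + j\right) 135 = \left(-80 + 84\right) 135 = 4 \cdot 135 = 540$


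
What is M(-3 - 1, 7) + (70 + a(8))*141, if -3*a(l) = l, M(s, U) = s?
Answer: 9490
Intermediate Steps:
a(l) = -l/3
M(-3 - 1, 7) + (70 + a(8))*141 = (-3 - 1) + (70 - 1/3*8)*141 = -4 + (70 - 8/3)*141 = -4 + (202/3)*141 = -4 + 9494 = 9490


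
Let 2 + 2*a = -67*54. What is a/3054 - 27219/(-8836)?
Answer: 33566833/13492572 ≈ 2.4878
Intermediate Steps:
a = -1810 (a = -1 + (-67*54)/2 = -1 + (½)*(-3618) = -1 - 1809 = -1810)
a/3054 - 27219/(-8836) = -1810/3054 - 27219/(-8836) = -1810*1/3054 - 27219*(-1/8836) = -905/1527 + 27219/8836 = 33566833/13492572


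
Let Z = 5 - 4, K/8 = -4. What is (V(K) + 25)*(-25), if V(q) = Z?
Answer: -650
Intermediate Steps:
K = -32 (K = 8*(-4) = -32)
Z = 1
V(q) = 1
(V(K) + 25)*(-25) = (1 + 25)*(-25) = 26*(-25) = -650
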